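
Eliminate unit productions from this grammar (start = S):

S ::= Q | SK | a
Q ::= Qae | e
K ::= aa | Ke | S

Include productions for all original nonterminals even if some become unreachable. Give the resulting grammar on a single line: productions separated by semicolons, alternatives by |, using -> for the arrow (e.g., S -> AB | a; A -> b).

Unit productions: K->S, S->Q.
Unit pairs (A ⇒* B via units): (K,Q), (K,S), (S,Q).
S: inherits non-unit rules of {Q, S} → Qae | SK | a | e.
K: inherits non-unit rules of {K, Q, S} → Ke | Qae | SK | a | aa | e.
Q: inherits non-unit rules of {Q} → Qae | e.

S -> a | e | SK | Qae; K -> a | e | Ke | SK | aa | Qae; Q -> e | Qae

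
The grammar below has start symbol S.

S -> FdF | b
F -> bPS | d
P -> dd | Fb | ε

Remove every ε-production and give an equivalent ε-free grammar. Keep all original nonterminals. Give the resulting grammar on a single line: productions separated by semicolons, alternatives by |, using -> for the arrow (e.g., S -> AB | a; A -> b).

S -> b | FdF; F -> d | bS | bPS; P -> Fb | dd

Nullable set: {P}.
F -> bPS: P nullable, giving bPS | bS.
Drop P -> ε.
Unchanged (no nullable symbols): S -> FdF; S -> b; F -> d; P -> Fb; P -> dd.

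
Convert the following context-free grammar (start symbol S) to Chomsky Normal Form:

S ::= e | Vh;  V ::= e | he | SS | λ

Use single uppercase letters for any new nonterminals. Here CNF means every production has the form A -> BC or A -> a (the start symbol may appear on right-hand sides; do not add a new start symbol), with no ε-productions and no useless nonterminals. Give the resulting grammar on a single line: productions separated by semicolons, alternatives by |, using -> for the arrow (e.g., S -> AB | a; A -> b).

S -> e | h | VA; A -> h; B -> e; V -> e | AB | SS

Nullable: {V}; after ε-elimination: S -> e | h | Vh; V -> e | SS | he.
No unit productions to eliminate.
TERM: introduce B -> e, A -> h and substitute in every rule of length ≥2.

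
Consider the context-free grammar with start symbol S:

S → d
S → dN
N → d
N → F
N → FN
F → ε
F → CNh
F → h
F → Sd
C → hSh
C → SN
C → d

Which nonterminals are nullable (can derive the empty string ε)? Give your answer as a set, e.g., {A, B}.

Directly nullable (have an ε-rule): {F}.
N is nullable via N -> F (every symbol on the right is already known nullable).
Not nullable: C, S — each has a terminal in every rule's right-hand side or depends on a non-nullable symbol.

{F, N}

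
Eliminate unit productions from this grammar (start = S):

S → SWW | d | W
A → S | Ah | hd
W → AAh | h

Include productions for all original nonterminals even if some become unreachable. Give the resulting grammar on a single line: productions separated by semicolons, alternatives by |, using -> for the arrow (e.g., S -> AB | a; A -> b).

S -> d | h | AAh | SWW; A -> d | h | Ah | hd | AAh | SWW; W -> h | AAh

Unit productions: A->S, S->W.
Unit pairs (A ⇒* B via units): (A,S), (A,W), (S,W).
S: inherits non-unit rules of {S, W} → AAh | SWW | d | h.
A: inherits non-unit rules of {A, S, W} → AAh | Ah | SWW | d | h | hd.
W: inherits non-unit rules of {W} → AAh | h.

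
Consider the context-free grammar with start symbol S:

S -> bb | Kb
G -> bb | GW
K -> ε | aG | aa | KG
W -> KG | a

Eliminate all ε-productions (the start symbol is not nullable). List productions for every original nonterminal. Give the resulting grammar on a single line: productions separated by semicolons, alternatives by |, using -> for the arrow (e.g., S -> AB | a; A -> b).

Nullable set: {K}.
S -> Kb: K nullable, giving Kb | b.
Drop K -> ε.
K -> KG: K nullable, giving G | KG.
W -> KG: K nullable, giving G | KG.
Unchanged (no nullable symbols): S -> bb; G -> GW; G -> bb; K -> aG; K -> aa; W -> a.

S -> b | Kb | bb; G -> GW | bb; K -> G | KG | aG | aa; W -> G | a | KG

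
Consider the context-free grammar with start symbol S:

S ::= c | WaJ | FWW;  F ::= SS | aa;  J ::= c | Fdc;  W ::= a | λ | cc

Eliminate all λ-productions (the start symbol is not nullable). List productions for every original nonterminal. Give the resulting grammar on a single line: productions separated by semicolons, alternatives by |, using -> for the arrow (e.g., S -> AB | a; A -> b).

S -> F | c | FW | aJ | FWW | WaJ; F -> SS | aa; J -> c | Fdc; W -> a | cc

Nullable set: {W}.
S -> FWW: W, W nullable, giving F | FW | FWW.
S -> WaJ: W nullable, giving WaJ | aJ.
Drop W -> λ.
Unchanged (no nullable symbols): S -> c; F -> SS; F -> aa; J -> Fdc; J -> c; W -> a; W -> cc.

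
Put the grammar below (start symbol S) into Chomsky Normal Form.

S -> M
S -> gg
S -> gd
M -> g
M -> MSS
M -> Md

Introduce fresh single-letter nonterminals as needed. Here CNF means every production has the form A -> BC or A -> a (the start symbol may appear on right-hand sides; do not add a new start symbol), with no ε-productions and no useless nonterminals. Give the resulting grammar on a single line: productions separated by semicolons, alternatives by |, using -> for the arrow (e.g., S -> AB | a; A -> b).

No ε-productions.
After unit-elimination: S -> g | Md | gd | gg | MSS; M -> g | Md | MSS.
TERM: introduce A -> d, B -> g and substitute in every rule of length ≥2.
BIN: M -> MSS becomes M -> MC, C -> SS; S -> MSS becomes S -> MD, D -> SS.

S -> g | BA | BB | MA | MD; A -> d; B -> g; C -> SS; D -> SS; M -> g | MA | MC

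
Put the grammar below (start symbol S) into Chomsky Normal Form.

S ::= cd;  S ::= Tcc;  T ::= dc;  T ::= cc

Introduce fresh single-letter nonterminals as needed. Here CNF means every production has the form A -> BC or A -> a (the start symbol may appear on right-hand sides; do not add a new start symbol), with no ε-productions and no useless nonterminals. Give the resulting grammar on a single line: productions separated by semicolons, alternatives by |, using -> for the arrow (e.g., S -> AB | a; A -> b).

No ε-productions.
No unit productions to eliminate.
TERM: introduce A -> c, B -> d and substitute in every rule of length ≥2.
BIN: S -> TAA becomes S -> TC, C -> AA.

S -> AB | TC; A -> c; B -> d; C -> AA; T -> AA | BA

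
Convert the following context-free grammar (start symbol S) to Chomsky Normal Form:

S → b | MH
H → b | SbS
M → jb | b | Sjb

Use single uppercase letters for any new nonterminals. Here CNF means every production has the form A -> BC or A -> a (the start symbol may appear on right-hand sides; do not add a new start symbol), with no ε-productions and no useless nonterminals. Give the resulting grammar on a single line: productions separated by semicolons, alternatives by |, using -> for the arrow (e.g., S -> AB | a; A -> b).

S -> b | MH; A -> b; B -> j; C -> AS; D -> BA; H -> b | SC; M -> b | BA | SD

No ε-productions.
No unit productions to eliminate.
TERM: introduce A -> b, B -> j and substitute in every rule of length ≥2.
BIN: H -> SAS becomes H -> SC, C -> AS; M -> SBA becomes M -> SD, D -> BA.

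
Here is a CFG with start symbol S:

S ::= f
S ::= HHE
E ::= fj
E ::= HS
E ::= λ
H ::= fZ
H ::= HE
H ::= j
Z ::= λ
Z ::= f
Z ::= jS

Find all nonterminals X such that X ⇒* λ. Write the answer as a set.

{E, Z}

Directly nullable (have an ε-rule): {E, Z}.
Not nullable: H, S — each has a terminal in every rule's right-hand side or depends on a non-nullable symbol.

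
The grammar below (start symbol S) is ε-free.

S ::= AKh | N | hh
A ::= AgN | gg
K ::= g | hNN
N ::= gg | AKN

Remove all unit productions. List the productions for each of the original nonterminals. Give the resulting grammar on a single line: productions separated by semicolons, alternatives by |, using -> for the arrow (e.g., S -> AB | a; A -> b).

S -> gg | hh | AKN | AKh; A -> gg | AgN; K -> g | hNN; N -> gg | AKN

Unit productions: S->N.
Unit pairs (A ⇒* B via units): (S,N).
S: inherits non-unit rules of {N, S} → AKN | AKh | gg | hh.
A: inherits non-unit rules of {A} → AgN | gg.
K: inherits non-unit rules of {K} → g | hNN.
N: inherits non-unit rules of {N} → AKN | gg.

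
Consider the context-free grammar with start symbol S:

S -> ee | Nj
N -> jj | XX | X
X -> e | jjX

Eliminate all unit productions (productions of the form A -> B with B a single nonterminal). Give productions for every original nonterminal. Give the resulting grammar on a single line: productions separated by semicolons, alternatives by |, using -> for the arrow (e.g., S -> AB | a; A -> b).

S -> Nj | ee; N -> e | XX | jj | jjX; X -> e | jjX

Unit productions: N->X.
Unit pairs (A ⇒* B via units): (N,X).
S: inherits non-unit rules of {S} → Nj | ee.
N: inherits non-unit rules of {N, X} → XX | e | jj | jjX.
X: inherits non-unit rules of {X} → e | jjX.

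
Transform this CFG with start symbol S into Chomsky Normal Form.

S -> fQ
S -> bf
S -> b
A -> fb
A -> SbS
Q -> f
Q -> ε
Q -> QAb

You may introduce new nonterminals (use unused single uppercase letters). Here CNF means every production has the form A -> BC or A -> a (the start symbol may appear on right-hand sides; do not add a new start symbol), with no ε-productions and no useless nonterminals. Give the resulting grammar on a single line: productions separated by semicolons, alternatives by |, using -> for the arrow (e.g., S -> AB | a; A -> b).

S -> b | f | BC | CQ; A -> CB | SD; B -> b; C -> f; D -> BS; E -> AB; Q -> f | AB | QE

Nullable: {Q}; after ε-elimination: S -> b | f | bf | fQ; A -> fb | SbS; Q -> f | Ab | QAb.
No unit productions to eliminate.
TERM: introduce B -> b, C -> f and substitute in every rule of length ≥2.
BIN: A -> SBS becomes A -> SD, D -> BS; Q -> QAB becomes Q -> QE, E -> AB.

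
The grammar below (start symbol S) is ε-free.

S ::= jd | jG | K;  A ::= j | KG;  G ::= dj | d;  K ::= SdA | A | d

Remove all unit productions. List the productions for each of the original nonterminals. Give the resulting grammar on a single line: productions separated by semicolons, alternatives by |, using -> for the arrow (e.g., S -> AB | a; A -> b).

Unit productions: K->A, S->K.
Unit pairs (A ⇒* B via units): (K,A), (S,A), (S,K).
S: inherits non-unit rules of {A, K, S} → KG | SdA | d | j | jG | jd.
A: inherits non-unit rules of {A} → KG | j.
G: inherits non-unit rules of {G} → d | dj.
K: inherits non-unit rules of {A, K} → KG | SdA | d | j.

S -> d | j | KG | jG | jd | SdA; A -> j | KG; G -> d | dj; K -> d | j | KG | SdA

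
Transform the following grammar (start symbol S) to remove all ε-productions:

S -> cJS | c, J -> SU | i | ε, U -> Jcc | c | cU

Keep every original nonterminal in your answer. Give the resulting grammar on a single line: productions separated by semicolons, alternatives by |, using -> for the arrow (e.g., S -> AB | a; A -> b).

Nullable set: {J}.
S -> cJS: J nullable, giving cJS | cS.
Drop J -> ε.
U -> Jcc: J nullable, giving Jcc | cc.
Unchanged (no nullable symbols): S -> c; J -> SU; J -> i; U -> c; U -> cU.

S -> c | cS | cJS; J -> i | SU; U -> c | cU | cc | Jcc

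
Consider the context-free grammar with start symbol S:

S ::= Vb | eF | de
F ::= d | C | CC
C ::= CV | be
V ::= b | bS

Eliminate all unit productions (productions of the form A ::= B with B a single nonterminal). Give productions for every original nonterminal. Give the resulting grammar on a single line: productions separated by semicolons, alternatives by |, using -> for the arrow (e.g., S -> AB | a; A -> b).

S -> Vb | de | eF; C -> CV | be; F -> d | CC | CV | be; V -> b | bS

Unit productions: F->C.
Unit pairs (A ⇒* B via units): (F,C).
S: inherits non-unit rules of {S} → Vb | de | eF.
C: inherits non-unit rules of {C} → CV | be.
F: inherits non-unit rules of {C, F} → CC | CV | be | d.
V: inherits non-unit rules of {V} → b | bS.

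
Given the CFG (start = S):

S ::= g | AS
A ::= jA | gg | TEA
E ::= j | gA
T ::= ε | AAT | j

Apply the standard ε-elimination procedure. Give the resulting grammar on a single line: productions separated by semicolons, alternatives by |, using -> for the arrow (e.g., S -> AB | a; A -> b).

S -> g | AS; A -> EA | gg | jA | TEA; E -> j | gA; T -> j | AA | AAT

Nullable set: {T}.
A -> TEA: T nullable, giving EA | TEA.
Drop T -> ε.
T -> AAT: T nullable, giving AA | AAT.
Unchanged (no nullable symbols): S -> AS; S -> g; A -> gg; A -> jA; E -> gA; E -> j; T -> j.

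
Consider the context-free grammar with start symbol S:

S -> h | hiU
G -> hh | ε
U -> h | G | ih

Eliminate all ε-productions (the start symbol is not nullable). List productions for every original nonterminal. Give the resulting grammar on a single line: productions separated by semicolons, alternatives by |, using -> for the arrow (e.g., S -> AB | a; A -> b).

Nullable set: {G, U}.
S -> hiU: U nullable, giving hi | hiU.
Drop G -> ε.
U -> G: G nullable, giving G.
Unchanged (no nullable symbols): S -> h; G -> hh; U -> h; U -> ih.

S -> h | hi | hiU; G -> hh; U -> G | h | ih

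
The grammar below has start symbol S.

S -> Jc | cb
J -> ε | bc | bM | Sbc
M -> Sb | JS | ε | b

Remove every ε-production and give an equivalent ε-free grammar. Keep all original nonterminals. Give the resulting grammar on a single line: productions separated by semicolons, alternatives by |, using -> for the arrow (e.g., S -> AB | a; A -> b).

Nullable set: {J, M}.
S -> Jc: J nullable, giving Jc | c.
Drop J -> ε.
J -> bM: M nullable, giving b | bM.
Drop M -> ε.
M -> JS: J nullable, giving JS | S.
Unchanged (no nullable symbols): S -> cb; J -> Sbc; J -> bc; M -> Sb; M -> b.

S -> c | Jc | cb; J -> b | bM | bc | Sbc; M -> S | b | JS | Sb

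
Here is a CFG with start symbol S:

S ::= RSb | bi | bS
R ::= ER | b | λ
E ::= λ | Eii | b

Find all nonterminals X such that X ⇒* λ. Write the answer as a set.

{E, R}

Directly nullable (have an ε-rule): {E, R}.
Not nullable: S — each has a terminal in every rule's right-hand side or depends on a non-nullable symbol.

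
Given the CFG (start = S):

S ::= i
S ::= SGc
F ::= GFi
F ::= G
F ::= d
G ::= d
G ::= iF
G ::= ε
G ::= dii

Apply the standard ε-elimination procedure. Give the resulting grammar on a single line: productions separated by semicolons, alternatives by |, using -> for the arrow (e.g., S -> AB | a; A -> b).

Nullable set: {F, G}.
S -> SGc: G nullable, giving SGc | Sc.
F -> G: G nullable, giving G.
F -> GFi: G, F nullable, giving Fi | GFi | Gi | i.
Drop G -> ε.
G -> iF: F nullable, giving i | iF.
Unchanged (no nullable symbols): S -> i; F -> d; G -> d; G -> dii.

S -> i | Sc | SGc; F -> G | d | i | Fi | Gi | GFi; G -> d | i | iF | dii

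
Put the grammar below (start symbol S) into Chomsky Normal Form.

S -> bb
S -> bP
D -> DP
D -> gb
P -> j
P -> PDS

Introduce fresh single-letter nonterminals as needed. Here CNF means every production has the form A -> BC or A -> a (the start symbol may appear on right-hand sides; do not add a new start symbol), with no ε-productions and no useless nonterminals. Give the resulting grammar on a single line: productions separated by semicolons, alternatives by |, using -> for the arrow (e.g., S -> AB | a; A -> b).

No ε-productions.
No unit productions to eliminate.
TERM: introduce B -> b, A -> g and substitute in every rule of length ≥2.
BIN: P -> PDS becomes P -> PC, C -> DS.

S -> BB | BP; A -> g; B -> b; C -> DS; D -> AB | DP; P -> j | PC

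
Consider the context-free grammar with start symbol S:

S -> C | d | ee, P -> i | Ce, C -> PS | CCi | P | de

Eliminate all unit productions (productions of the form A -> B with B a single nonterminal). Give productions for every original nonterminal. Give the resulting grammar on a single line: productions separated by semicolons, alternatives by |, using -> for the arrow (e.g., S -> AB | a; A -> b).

S -> d | i | Ce | PS | de | ee | CCi; C -> i | Ce | PS | de | CCi; P -> i | Ce

Unit productions: C->P, S->C.
Unit pairs (A ⇒* B via units): (C,P), (S,C), (S,P).
S: inherits non-unit rules of {C, P, S} → CCi | Ce | PS | d | de | ee | i.
C: inherits non-unit rules of {C, P} → CCi | Ce | PS | de | i.
P: inherits non-unit rules of {P} → Ce | i.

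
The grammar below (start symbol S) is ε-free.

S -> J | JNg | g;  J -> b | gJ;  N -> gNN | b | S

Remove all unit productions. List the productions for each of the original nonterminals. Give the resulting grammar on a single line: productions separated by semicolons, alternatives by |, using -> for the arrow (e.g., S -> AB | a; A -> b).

Unit productions: N->S, S->J.
Unit pairs (A ⇒* B via units): (N,J), (N,S), (S,J).
S: inherits non-unit rules of {J, S} → JNg | b | g | gJ.
J: inherits non-unit rules of {J} → b | gJ.
N: inherits non-unit rules of {J, N, S} → JNg | b | g | gJ | gNN.

S -> b | g | gJ | JNg; J -> b | gJ; N -> b | g | gJ | JNg | gNN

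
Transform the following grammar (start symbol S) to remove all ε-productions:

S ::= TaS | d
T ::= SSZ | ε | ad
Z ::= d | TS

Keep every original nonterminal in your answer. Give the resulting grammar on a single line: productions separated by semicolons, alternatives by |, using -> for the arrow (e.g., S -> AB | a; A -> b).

S -> d | aS | TaS; T -> ad | SSZ; Z -> S | d | TS

Nullable set: {T}.
S -> TaS: T nullable, giving TaS | aS.
Drop T -> ε.
Z -> TS: T nullable, giving S | TS.
Unchanged (no nullable symbols): S -> d; T -> SSZ; T -> ad; Z -> d.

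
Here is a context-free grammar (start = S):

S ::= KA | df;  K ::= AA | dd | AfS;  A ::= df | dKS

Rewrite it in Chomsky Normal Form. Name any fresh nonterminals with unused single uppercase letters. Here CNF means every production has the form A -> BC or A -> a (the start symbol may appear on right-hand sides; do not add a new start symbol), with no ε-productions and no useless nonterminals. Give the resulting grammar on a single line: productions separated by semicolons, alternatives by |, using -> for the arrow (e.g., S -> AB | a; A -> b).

S -> BC | KA; A -> BC | BD; B -> d; C -> f; D -> KS; E -> CS; K -> AA | AE | BB

No ε-productions.
No unit productions to eliminate.
TERM: introduce B -> d, C -> f and substitute in every rule of length ≥2.
BIN: A -> BKS becomes A -> BD, D -> KS; K -> ACS becomes K -> AE, E -> CS.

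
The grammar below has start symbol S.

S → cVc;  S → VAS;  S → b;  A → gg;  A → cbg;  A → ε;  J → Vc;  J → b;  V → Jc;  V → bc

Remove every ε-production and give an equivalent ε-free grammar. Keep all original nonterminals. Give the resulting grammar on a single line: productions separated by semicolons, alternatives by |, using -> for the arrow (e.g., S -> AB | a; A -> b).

Nullable set: {A}.
S -> VAS: A nullable, giving VAS | VS.
Drop A -> ε.
Unchanged (no nullable symbols): S -> b; S -> cVc; A -> cbg; A -> gg; J -> Vc; J -> b; V -> Jc; V -> bc.

S -> b | VS | VAS | cVc; A -> gg | cbg; J -> b | Vc; V -> Jc | bc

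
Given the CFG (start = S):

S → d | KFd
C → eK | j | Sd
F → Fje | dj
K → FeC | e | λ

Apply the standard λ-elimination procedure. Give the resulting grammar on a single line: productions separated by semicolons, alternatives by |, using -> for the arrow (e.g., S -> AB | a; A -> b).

S -> d | Fd | KFd; C -> e | j | Sd | eK; F -> dj | Fje; K -> e | FeC

Nullable set: {K}.
S -> KFd: K nullable, giving Fd | KFd.
C -> eK: K nullable, giving e | eK.
Drop K -> λ.
Unchanged (no nullable symbols): S -> d; C -> Sd; C -> j; F -> Fje; F -> dj; K -> FeC; K -> e.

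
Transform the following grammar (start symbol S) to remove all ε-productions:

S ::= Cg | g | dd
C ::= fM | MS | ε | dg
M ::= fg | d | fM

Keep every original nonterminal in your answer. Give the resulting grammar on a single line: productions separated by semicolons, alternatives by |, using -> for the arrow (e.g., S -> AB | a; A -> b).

Nullable set: {C}.
S -> Cg: C nullable, giving Cg | g.
Drop C -> ε.
Unchanged (no nullable symbols): S -> dd; S -> g; C -> MS; C -> dg; C -> fM; M -> d; M -> fM; M -> fg.

S -> g | Cg | dd; C -> MS | dg | fM; M -> d | fM | fg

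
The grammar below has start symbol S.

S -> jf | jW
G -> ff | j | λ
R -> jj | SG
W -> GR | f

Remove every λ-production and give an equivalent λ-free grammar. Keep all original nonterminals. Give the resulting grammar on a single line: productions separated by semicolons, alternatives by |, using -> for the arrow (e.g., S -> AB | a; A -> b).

Nullable set: {G}.
Drop G -> λ.
R -> SG: G nullable, giving S | SG.
W -> GR: G nullable, giving GR | R.
Unchanged (no nullable symbols): S -> jW; S -> jf; G -> ff; G -> j; R -> jj; W -> f.

S -> jW | jf; G -> j | ff; R -> S | SG | jj; W -> R | f | GR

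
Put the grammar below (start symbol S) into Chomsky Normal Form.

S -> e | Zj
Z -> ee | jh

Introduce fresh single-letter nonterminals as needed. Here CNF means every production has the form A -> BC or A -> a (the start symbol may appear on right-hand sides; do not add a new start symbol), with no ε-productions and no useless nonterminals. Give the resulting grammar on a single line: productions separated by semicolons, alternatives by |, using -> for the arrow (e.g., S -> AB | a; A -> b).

S -> e | ZA; A -> j; B -> e; C -> h; Z -> AC | BB

No ε-productions.
No unit productions to eliminate.
TERM: introduce B -> e, C -> h, A -> j and substitute in every rule of length ≥2.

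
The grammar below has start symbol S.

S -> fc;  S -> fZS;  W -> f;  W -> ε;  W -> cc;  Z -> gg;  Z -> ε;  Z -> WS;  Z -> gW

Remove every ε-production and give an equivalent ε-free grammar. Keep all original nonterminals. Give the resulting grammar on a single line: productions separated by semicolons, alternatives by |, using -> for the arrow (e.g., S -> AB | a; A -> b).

Nullable set: {W, Z}.
S -> fZS: Z nullable, giving fS | fZS.
Drop W -> ε.
Drop Z -> ε.
Z -> WS: W nullable, giving S | WS.
Z -> gW: W nullable, giving g | gW.
Unchanged (no nullable symbols): S -> fc; W -> cc; W -> f; Z -> gg.

S -> fS | fc | fZS; W -> f | cc; Z -> S | g | WS | gW | gg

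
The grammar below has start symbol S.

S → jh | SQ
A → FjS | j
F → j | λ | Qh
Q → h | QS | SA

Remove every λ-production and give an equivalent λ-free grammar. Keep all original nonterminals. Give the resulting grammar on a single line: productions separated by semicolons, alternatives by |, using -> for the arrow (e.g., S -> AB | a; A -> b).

S -> SQ | jh; A -> j | jS | FjS; F -> j | Qh; Q -> h | QS | SA

Nullable set: {F}.
A -> FjS: F nullable, giving FjS | jS.
Drop F -> λ.
Unchanged (no nullable symbols): S -> SQ; S -> jh; A -> j; F -> Qh; F -> j; Q -> QS; Q -> SA; Q -> h.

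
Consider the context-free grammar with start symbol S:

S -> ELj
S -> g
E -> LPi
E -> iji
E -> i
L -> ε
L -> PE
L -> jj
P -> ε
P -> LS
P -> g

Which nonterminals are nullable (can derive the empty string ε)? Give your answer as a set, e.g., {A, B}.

Directly nullable (have an ε-rule): {L, P}.
Not nullable: E, S — each has a terminal in every rule's right-hand side or depends on a non-nullable symbol.

{L, P}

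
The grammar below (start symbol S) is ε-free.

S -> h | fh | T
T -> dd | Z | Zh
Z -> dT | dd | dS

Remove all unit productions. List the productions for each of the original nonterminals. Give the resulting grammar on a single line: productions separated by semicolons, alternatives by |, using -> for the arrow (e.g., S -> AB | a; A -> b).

S -> h | Zh | dS | dT | dd | fh; T -> Zh | dS | dT | dd; Z -> dS | dT | dd

Unit productions: S->T, T->Z.
Unit pairs (A ⇒* B via units): (S,T), (S,Z), (T,Z).
S: inherits non-unit rules of {S, T, Z} → Zh | dS | dT | dd | fh | h.
T: inherits non-unit rules of {T, Z} → Zh | dS | dT | dd.
Z: inherits non-unit rules of {Z} → dS | dT | dd.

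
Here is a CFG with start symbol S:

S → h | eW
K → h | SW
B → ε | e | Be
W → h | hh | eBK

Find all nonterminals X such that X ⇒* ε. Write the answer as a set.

{B}

Directly nullable (have an ε-rule): {B}.
Not nullable: K, S, W — each has a terminal in every rule's right-hand side or depends on a non-nullable symbol.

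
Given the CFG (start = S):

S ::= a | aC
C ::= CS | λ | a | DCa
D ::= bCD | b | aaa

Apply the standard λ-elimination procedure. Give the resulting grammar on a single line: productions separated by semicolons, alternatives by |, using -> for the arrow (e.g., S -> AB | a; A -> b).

Nullable set: {C}.
S -> aC: C nullable, giving a | aC.
Drop C -> λ.
C -> CS: C nullable, giving CS | S.
C -> DCa: C nullable, giving DCa | Da.
D -> bCD: C nullable, giving bCD | bD.
Unchanged (no nullable symbols): S -> a; C -> a; D -> aaa; D -> b.

S -> a | aC; C -> S | a | CS | Da | DCa; D -> b | bD | aaa | bCD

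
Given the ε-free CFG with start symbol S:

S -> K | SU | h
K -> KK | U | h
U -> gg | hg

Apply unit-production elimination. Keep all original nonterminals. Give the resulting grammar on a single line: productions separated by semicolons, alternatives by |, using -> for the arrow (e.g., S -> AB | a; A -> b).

Unit productions: K->U, S->K.
Unit pairs (A ⇒* B via units): (K,U), (S,K), (S,U).
S: inherits non-unit rules of {K, S, U} → KK | SU | gg | h | hg.
K: inherits non-unit rules of {K, U} → KK | gg | h | hg.
U: inherits non-unit rules of {U} → gg | hg.

S -> h | KK | SU | gg | hg; K -> h | KK | gg | hg; U -> gg | hg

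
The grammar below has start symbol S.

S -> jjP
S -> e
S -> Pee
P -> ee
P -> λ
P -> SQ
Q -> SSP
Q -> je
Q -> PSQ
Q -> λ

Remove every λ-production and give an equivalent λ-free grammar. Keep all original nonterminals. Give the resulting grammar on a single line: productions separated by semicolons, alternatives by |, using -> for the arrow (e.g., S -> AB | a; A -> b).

S -> e | ee | jj | Pee | jjP; P -> S | SQ | ee; Q -> S | PS | SQ | SS | je | PSQ | SSP

Nullable set: {P, Q}.
S -> Pee: P nullable, giving Pee | ee.
S -> jjP: P nullable, giving jj | jjP.
Drop P -> λ.
P -> SQ: Q nullable, giving S | SQ.
Drop Q -> λ.
Q -> PSQ: P, Q nullable, giving PS | PSQ | S | SQ.
Q -> SSP: P nullable, giving SS | SSP.
Unchanged (no nullable symbols): S -> e; P -> ee; Q -> je.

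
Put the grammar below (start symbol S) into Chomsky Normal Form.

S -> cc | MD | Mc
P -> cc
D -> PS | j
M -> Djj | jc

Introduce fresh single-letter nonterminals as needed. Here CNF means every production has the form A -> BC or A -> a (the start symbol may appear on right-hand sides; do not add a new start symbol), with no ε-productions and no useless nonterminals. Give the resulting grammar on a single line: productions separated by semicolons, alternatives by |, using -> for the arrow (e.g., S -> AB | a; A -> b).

No ε-productions.
No unit productions to eliminate.
TERM: introduce B -> c, A -> j and substitute in every rule of length ≥2.
BIN: M -> DAA becomes M -> DC, C -> AA.

S -> BB | MB | MD; A -> j; B -> c; C -> AA; D -> j | PS; M -> AB | DC; P -> BB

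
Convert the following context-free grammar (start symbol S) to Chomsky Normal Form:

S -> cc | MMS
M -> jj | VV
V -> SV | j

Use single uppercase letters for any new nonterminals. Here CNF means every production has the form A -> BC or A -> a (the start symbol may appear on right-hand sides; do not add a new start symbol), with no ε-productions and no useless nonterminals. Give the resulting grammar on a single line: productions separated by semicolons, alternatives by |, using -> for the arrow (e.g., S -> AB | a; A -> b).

No ε-productions.
No unit productions to eliminate.
TERM: introduce B -> c, A -> j and substitute in every rule of length ≥2.
BIN: S -> MMS becomes S -> MC, C -> MS.

S -> BB | MC; A -> j; B -> c; C -> MS; M -> AA | VV; V -> j | SV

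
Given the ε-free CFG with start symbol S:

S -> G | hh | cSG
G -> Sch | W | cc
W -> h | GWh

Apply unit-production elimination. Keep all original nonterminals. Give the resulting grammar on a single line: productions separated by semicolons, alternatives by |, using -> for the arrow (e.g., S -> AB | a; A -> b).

S -> h | cc | hh | GWh | Sch | cSG; G -> h | cc | GWh | Sch; W -> h | GWh

Unit productions: G->W, S->G.
Unit pairs (A ⇒* B via units): (G,W), (S,G), (S,W).
S: inherits non-unit rules of {G, S, W} → GWh | Sch | cSG | cc | h | hh.
G: inherits non-unit rules of {G, W} → GWh | Sch | cc | h.
W: inherits non-unit rules of {W} → GWh | h.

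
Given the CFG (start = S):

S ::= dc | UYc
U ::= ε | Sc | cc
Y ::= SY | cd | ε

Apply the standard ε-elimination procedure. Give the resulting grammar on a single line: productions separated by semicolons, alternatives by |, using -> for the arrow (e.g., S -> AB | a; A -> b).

Nullable set: {U, Y}.
S -> UYc: U, Y nullable, giving UYc | Uc | Yc | c.
Drop U -> ε.
Drop Y -> ε.
Y -> SY: Y nullable, giving S | SY.
Unchanged (no nullable symbols): S -> dc; U -> Sc; U -> cc; Y -> cd.

S -> c | Uc | Yc | dc | UYc; U -> Sc | cc; Y -> S | SY | cd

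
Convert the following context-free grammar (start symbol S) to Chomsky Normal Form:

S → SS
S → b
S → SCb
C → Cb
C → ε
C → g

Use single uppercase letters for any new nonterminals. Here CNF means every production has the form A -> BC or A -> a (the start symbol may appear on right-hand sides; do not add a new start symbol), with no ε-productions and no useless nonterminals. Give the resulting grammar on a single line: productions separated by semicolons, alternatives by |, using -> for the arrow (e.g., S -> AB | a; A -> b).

S -> b | SA | SB | SS; A -> b; B -> CA; C -> b | g | CA

Nullable: {C}; after ε-elimination: S -> b | SS | Sb | SCb; C -> b | g | Cb.
No unit productions to eliminate.
TERM: introduce A -> b and substitute in every rule of length ≥2.
BIN: S -> SCA becomes S -> SB, B -> CA.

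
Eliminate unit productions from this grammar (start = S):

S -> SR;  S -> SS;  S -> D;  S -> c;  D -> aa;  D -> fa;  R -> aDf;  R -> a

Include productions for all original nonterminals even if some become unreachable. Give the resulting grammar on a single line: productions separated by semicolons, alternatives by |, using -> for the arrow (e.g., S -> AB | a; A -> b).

S -> c | SR | SS | aa | fa; D -> aa | fa; R -> a | aDf

Unit productions: S->D.
Unit pairs (A ⇒* B via units): (S,D).
S: inherits non-unit rules of {D, S} → SR | SS | aa | c | fa.
D: inherits non-unit rules of {D} → aa | fa.
R: inherits non-unit rules of {R} → a | aDf.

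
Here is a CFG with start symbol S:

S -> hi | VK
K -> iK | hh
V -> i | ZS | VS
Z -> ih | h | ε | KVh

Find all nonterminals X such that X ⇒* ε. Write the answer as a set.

{Z}

Directly nullable (have an ε-rule): {Z}.
Not nullable: K, S, V — each has a terminal in every rule's right-hand side or depends on a non-nullable symbol.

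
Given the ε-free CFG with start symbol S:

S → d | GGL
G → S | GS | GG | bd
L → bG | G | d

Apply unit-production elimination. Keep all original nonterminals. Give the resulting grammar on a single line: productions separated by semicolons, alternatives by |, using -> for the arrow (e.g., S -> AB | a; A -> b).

S -> d | GGL; G -> d | GG | GS | bd | GGL; L -> d | GG | GS | bG | bd | GGL

Unit productions: G->S, L->G.
Unit pairs (A ⇒* B via units): (G,S), (L,G), (L,S).
S: inherits non-unit rules of {S} → GGL | d.
G: inherits non-unit rules of {G, S} → GG | GGL | GS | bd | d.
L: inherits non-unit rules of {G, L, S} → GG | GGL | GS | bG | bd | d.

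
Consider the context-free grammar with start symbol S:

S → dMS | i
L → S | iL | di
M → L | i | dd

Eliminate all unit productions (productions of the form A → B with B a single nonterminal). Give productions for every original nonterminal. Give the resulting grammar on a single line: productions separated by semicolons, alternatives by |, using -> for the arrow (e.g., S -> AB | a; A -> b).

S -> i | dMS; L -> i | di | iL | dMS; M -> i | dd | di | iL | dMS

Unit productions: L->S, M->L.
Unit pairs (A ⇒* B via units): (L,S), (M,L), (M,S).
S: inherits non-unit rules of {S} → dMS | i.
L: inherits non-unit rules of {L, S} → dMS | di | i | iL.
M: inherits non-unit rules of {L, M, S} → dMS | dd | di | i | iL.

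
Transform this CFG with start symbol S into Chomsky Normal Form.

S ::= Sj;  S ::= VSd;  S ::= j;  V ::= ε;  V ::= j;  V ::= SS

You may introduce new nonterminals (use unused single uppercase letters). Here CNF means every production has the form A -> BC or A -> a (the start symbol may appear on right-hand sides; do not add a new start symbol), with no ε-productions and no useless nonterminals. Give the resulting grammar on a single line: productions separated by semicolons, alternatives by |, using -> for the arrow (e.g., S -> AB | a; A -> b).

Nullable: {V}; after ε-elimination: S -> j | Sd | Sj | VSd; V -> j | SS.
No unit productions to eliminate.
TERM: introduce A -> d, B -> j and substitute in every rule of length ≥2.
BIN: S -> VSA becomes S -> VC, C -> SA.

S -> j | SA | SB | VC; A -> d; B -> j; C -> SA; V -> j | SS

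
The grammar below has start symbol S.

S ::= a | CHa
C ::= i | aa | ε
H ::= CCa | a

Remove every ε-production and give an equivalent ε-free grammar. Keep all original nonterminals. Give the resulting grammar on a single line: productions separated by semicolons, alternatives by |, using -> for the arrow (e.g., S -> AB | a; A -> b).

Nullable set: {C}.
S -> CHa: C nullable, giving CHa | Ha.
Drop C -> ε.
H -> CCa: C, C nullable, giving CCa | Ca | a.
Unchanged (no nullable symbols): S -> a; C -> aa; C -> i; H -> a.

S -> a | Ha | CHa; C -> i | aa; H -> a | Ca | CCa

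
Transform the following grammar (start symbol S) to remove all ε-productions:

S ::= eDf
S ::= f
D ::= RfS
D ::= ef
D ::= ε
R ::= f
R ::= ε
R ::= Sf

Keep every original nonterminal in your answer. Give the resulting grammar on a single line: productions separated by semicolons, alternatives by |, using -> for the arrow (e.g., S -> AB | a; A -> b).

Nullable set: {D, R}.
S -> eDf: D nullable, giving eDf | ef.
Drop D -> ε.
D -> RfS: R nullable, giving RfS | fS.
Drop R -> ε.
Unchanged (no nullable symbols): S -> f; D -> ef; R -> Sf; R -> f.

S -> f | ef | eDf; D -> ef | fS | RfS; R -> f | Sf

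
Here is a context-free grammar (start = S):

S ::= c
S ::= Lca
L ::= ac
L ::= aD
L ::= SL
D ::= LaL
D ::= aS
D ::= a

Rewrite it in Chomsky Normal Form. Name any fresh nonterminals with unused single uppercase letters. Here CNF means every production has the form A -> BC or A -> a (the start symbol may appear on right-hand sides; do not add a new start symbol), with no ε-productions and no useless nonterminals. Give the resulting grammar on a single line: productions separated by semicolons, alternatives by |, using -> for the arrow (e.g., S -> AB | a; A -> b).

S -> c | LE; A -> a; B -> c; C -> AL; D -> a | AS | LC; E -> BA; L -> AB | AD | SL

No ε-productions.
No unit productions to eliminate.
TERM: introduce A -> a, B -> c and substitute in every rule of length ≥2.
BIN: D -> LAL becomes D -> LC, C -> AL; S -> LBA becomes S -> LE, E -> BA.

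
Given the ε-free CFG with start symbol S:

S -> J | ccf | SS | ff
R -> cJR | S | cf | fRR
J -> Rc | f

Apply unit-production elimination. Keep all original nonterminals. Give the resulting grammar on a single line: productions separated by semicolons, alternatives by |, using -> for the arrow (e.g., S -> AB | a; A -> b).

S -> f | Rc | SS | ff | ccf; J -> f | Rc; R -> f | Rc | SS | cf | ff | cJR | ccf | fRR

Unit productions: R->S, S->J.
Unit pairs (A ⇒* B via units): (R,J), (R,S), (S,J).
S: inherits non-unit rules of {J, S} → Rc | SS | ccf | f | ff.
J: inherits non-unit rules of {J} → Rc | f.
R: inherits non-unit rules of {J, R, S} → Rc | SS | cJR | ccf | cf | f | fRR | ff.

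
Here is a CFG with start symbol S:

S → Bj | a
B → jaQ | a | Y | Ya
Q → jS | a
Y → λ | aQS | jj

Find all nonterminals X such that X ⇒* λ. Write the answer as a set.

{B, Y}

Directly nullable (have an ε-rule): {Y}.
B is nullable via B -> Y (every symbol on the right is already known nullable).
Not nullable: Q, S — each has a terminal in every rule's right-hand side or depends on a non-nullable symbol.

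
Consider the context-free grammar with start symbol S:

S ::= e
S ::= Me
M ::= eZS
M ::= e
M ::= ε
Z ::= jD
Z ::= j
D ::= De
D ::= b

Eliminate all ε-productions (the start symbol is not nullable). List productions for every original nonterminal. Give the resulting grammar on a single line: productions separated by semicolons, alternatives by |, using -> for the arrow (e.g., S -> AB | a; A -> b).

Nullable set: {M}.
S -> Me: M nullable, giving Me | e.
Drop M -> ε.
Unchanged (no nullable symbols): S -> e; D -> De; D -> b; M -> e; M -> eZS; Z -> j; Z -> jD.

S -> e | Me; D -> b | De; M -> e | eZS; Z -> j | jD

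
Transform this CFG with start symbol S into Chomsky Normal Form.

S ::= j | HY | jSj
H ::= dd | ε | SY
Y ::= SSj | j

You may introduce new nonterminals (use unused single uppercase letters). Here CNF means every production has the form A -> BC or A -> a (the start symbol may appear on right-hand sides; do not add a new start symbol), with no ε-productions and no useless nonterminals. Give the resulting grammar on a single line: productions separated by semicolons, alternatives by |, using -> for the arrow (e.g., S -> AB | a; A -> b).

S -> j | BC | HY | SD; A -> d; B -> j; C -> SB; D -> SB; E -> SB; H -> AA | SY; Y -> j | SE

Nullable: {H}; after ε-elimination: S -> Y | j | HY | jSj; H -> SY | dd; Y -> j | SSj.
After unit-elimination: S -> j | HY | SSj | jSj; H -> SY | dd; Y -> j | SSj.
TERM: introduce A -> d, B -> j and substitute in every rule of length ≥2.
BIN: S -> BSB becomes S -> BC, C -> SB; S -> SSB becomes S -> SD, D -> SB; Y -> SSB becomes Y -> SE, E -> SB.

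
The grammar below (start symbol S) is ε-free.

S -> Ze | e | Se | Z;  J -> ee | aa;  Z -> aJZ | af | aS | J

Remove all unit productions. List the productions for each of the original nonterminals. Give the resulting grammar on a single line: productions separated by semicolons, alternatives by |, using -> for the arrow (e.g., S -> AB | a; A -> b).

S -> e | Se | Ze | aS | aa | af | ee | aJZ; J -> aa | ee; Z -> aS | aa | af | ee | aJZ

Unit productions: S->Z, Z->J.
Unit pairs (A ⇒* B via units): (S,J), (S,Z), (Z,J).
S: inherits non-unit rules of {J, S, Z} → Se | Ze | aJZ | aS | aa | af | e | ee.
J: inherits non-unit rules of {J} → aa | ee.
Z: inherits non-unit rules of {J, Z} → aJZ | aS | aa | af | ee.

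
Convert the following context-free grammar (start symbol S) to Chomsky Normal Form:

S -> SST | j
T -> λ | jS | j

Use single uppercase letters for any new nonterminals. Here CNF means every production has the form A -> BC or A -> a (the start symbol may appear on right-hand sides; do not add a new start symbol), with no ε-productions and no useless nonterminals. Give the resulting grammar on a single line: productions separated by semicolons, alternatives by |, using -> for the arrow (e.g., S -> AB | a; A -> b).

S -> j | SB | SS; A -> j; B -> ST; T -> j | AS

Nullable: {T}; after ε-elimination: S -> j | SS | SST; T -> j | jS.
No unit productions to eliminate.
TERM: introduce A -> j and substitute in every rule of length ≥2.
BIN: S -> SST becomes S -> SB, B -> ST.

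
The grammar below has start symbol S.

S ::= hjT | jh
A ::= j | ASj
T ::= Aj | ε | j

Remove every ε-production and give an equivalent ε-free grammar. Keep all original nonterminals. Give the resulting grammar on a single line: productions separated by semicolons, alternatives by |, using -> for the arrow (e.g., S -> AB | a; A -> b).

Nullable set: {T}.
S -> hjT: T nullable, giving hj | hjT.
Drop T -> ε.
Unchanged (no nullable symbols): S -> jh; A -> ASj; A -> j; T -> Aj; T -> j.

S -> hj | jh | hjT; A -> j | ASj; T -> j | Aj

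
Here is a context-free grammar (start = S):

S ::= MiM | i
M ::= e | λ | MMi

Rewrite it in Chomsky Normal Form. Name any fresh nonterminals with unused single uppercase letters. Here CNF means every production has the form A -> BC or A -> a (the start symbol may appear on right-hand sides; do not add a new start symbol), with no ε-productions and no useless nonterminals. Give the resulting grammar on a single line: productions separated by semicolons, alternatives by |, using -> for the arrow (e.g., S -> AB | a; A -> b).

Nullable: {M}; after ε-elimination: S -> i | Mi | iM | MiM; M -> e | i | Mi | MMi.
No unit productions to eliminate.
TERM: introduce A -> i and substitute in every rule of length ≥2.
BIN: M -> MMA becomes M -> MB, B -> MA; S -> MAM becomes S -> MC, C -> AM.

S -> i | AM | MA | MC; A -> i; B -> MA; C -> AM; M -> e | i | MA | MB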